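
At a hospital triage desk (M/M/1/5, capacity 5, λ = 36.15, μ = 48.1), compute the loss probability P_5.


ρ = λ/μ = 36.15/48.1 = 0.7516
P_K = (1−ρ)ρ^K/(1−ρ^(K+1)) = (0.2484·0.239782)/(1 − 0.180210)
= 0.059572/0.819790 = 0.072667

Final: 0.072667


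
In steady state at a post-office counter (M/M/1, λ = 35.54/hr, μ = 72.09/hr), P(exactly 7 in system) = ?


ρ = 35.54/72.09 = 0.4930
P_n = (1−ρ)·ρ^n = (1 − 0.4930)·0.4930^7 = 0.5070·0.007078 = 0.003588

Final: 0.003588


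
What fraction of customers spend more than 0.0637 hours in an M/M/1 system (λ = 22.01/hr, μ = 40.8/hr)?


W ~ Exponential(μ−λ) for M/M/1.
μ − λ = 40.8 − 22.01 = 18.7900
P(W > t) = e^{−(μ−λ)t} = e^{−1.1969} = 0.302122

Final: 0.302122


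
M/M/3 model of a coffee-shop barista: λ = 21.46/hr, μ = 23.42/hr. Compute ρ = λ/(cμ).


ρ = λ/(cμ) = 21.46/(3·23.42) = 21.46/70.26 = 0.3054

Final: 0.3054


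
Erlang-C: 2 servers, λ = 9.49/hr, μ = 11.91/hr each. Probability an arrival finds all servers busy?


a = λ/μ = 0.7968; ρ = a/2 = 0.3984
P₀ = 0.430201 (from M/M/c formula)
C(c,a) = [a^c/(c!(1−ρ))]·P₀ = [0.63491/(2·0.6016)]·0.430201
= 0.52768·0.430201 = 0.227011

Final: 0.227011


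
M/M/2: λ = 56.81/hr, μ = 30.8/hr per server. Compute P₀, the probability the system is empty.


a = λ/μ = 56.81/30.8 = 1.8445; ρ = a/c = 0.9222
Σ_{k=0}^{1} a^k/k! (terms k=0..1) = 1.00000 + 1.84448 = 2.84448
Tail: a^2/(2!(1−ρ)) = 3.40211/(2·0.07776) = 21.87577
P₀ = 1/(2.84448 + 21.87577) = 1/24.72025 = 0.040453

Final: 0.040453


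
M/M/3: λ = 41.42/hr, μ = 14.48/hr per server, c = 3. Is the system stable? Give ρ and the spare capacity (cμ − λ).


Total capacity cμ = 3·14.48 = 43.44/hr
ρ = λ/(cμ) = 41.42/43.44 = 0.9535
Stable ⇔ ρ < 1: YES
Spare capacity = cμ − λ = 43.44 − 41.42 = 2.02/hr

Final: ρ = 0.9535; stable; margin = 2.02/hr


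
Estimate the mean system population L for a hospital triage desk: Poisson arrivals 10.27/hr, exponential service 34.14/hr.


ρ = λ/μ = 10.27/34.14 = 0.3008
L = ρ/(1−ρ) = 0.3008/(1 − 0.3008) = 0.3008/0.6992 = 0.4302

Final: 0.4302


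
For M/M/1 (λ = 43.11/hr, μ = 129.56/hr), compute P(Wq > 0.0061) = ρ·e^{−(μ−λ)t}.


ρ = 43.11/129.56 = 0.3327
P(Wq > t) = ρ·e^{−(μ−λ)t} = 0.3327·e^{−0.5273}
= 0.3327·0.590170 = 0.196374

Final: 0.196374


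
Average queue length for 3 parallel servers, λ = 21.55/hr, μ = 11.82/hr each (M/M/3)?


a = λ/μ = 1.8232; ρ = a/3 = 0.6077
P₀ = 0.141643
Lq = P₀·a^c·ρ / (c!·(1−ρ)²) = 0.141643·6.06023·0.6077/(6·0.15388)
= 0.56502

Final: 0.56502


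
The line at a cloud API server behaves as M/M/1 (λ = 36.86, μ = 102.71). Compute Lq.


ρ = 36.86/102.71 = 0.3589
Lq = ρ²/(1−ρ) = 0.1288/0.6411 = 0.2009

Final: 0.2009


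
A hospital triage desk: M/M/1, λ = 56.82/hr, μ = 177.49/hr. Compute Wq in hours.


ρ = 56.82/177.49 = 0.3201
Wq = ρ/(μ−λ) = 0.3201/(177.49 − 56.82) = 0.3201/120.67 = 0.002653 hr

Final: 0.002653 hr


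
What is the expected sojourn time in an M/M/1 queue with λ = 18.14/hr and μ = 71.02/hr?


W = 1/(μ−λ) = 1/(71.02 − 18.14) = 1/52.88 = 0.01891 hr

Final: 0.01891 hr


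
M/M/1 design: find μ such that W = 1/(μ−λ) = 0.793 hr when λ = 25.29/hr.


W = 1/(μ−λ) ⇒ μ − λ = 1/W = 1/0.793 = 1.2610
μ = λ + 1/W = 25.29 + 1.2610 = 26.5510 per hr

Final: 26.5510 /hr


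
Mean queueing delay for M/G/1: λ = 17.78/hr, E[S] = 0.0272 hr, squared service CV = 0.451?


ρ = λ·E[S] = 17.78·0.0272 = 0.4836
E[S²] = E[S]²(1+C_s²) = 0.0272²·(1+0.451) = 0.001074
Wq = λ·E[S²]/(2(1−ρ)) = 17.78·0.001074/(2·0.5164) = 0.01848 hr

Final: 0.01848 hr


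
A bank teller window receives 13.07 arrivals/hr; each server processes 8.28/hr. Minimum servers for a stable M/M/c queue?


Stability requires cμ > λ ⇔ c > λ/μ.
λ/μ = 13.07/8.28 = 1.5785
Minimum integer c = ⌊1.5785⌋ + 1 = 2
Check: 2·8.28 = 16.56 > 13.07, while 1·8.28 = 8.28 ≤ 13.07

Final: 2 servers


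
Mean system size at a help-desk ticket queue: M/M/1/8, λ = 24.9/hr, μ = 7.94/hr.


ρ = 24.9/7.94 = 3.1360
L = ρ[1 − (K+1)ρ^K + Kρ^(K+1)] / [(1−ρ)(1−ρ^(K+1))]
Numerator: 3.1360·(1 − 9·9354.719232 + 8·29336.588021) = 471974.893429
Denominator: (-2.1360)·(-29335.588021) = 62661.407159
L = 471974.893429/62661.407159 = 7.5321

Final: 7.5321


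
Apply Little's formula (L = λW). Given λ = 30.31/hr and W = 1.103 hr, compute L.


L = λW = 30.31·1.103 = 33.4319

Final: 33.4319


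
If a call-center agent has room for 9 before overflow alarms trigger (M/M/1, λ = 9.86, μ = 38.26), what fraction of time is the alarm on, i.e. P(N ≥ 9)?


ρ = 9.86/38.26 = 0.2577
P(N ≥ n) = ρ^n = 0.2577^9 = 0.000005014

Final: 0.000005014


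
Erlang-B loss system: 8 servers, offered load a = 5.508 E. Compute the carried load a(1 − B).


B(8,5.508) = 0.095314 (Erlang-B)
Carried load = a(1 − B) = 5.508·(1 − 0.095314) = 5.508·0.904686 = 4.9830 E

Final: 4.9830 Erlangs


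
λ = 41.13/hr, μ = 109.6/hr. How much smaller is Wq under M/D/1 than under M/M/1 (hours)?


ρ = 41.13/109.6 = 0.3753
Wq(M/M/1) = ρ/(μ−λ) = 0.3753/68.47 = 0.005481 hr
Wq(M/D/1) = ρ/(2(μ−λ)) = 0.002740 hr
Savings = 0.005481 − 0.002740 = 0.002740 hr

Final: 0.002740 hr


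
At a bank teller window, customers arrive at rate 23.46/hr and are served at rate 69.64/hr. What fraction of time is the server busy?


ρ = λ/μ = 23.46/69.64 = 0.3369

Final: 0.3369


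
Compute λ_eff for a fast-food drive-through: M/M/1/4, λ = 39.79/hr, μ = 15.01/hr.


ρ = 2.6509; P_K = (1−ρ)ρ^4/(1−ρ^5) = 0.627563
λ_eff = λ(1 − P_K) = 39.79·(1 − 0.627563) = 39.79·0.372437 = 14.8192 /hr

Final: 14.8192 /hr


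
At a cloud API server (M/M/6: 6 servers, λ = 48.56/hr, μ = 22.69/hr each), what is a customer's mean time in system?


a = 2.1401; ρ = 0.3567; P₀ = 0.117375
Lq = P₀·a^c·ρ/(c!(1−ρ)²) = 0.01350
Wq = Lq/λ = 0.01350/48.56 = 0.0002780 hr
W = Wq + 1/μ = 0.0002780 + 0.04407 = 0.04435 hr

Final: 0.04435 hr


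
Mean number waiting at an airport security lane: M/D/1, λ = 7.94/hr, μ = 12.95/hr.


ρ = 7.94/12.95 = 0.6131
M/D/1: Lq = ρ²/(2(1−ρ)) = 0.3759/(2·0.3869) = 0.48585

Final: 0.48585


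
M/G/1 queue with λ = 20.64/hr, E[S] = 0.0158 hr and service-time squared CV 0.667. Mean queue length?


ρ = λ·E[S] = 20.64·0.0158 = 0.3261
Lq = ρ²(1+C_s²)/(2(1−ρ)) = 0.1063·(1+0.667)/(2·0.6739)
= 0.1063·1.6670/1.3478 = 0.13154

Final: 0.13154


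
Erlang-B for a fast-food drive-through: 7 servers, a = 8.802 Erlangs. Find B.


B(c,a) = (a^c/c!) / Σ_{k=0}^{c} a^k/k!
a^7/7! = 812.155170
Σ terms (k=0..7): 1.00000 + 8.80200 + 38.73760 + 113.65612 + 250.10030 + 440.27657 + 645.88573 + 812.15517 = 2310.613497
B = 812.155170/2310.613497 = 0.351489

Final: 0.351489


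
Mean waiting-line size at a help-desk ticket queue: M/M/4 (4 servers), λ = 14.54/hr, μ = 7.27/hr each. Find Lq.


a = λ/μ = 2.0000; ρ = a/4 = 0.5000
P₀ = 0.130435
Lq = P₀·a^c·ρ / (c!·(1−ρ)²) = 0.130435·16.00000·0.5000/(24·0.25000)
= 0.17391

Final: 0.17391


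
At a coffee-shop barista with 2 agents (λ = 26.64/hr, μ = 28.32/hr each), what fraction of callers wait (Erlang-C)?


a = λ/μ = 0.9407; ρ = a/2 = 0.4703
P₀ = 0.360231 (from M/M/c formula)
C(c,a) = [a^c/(c!(1−ρ))]·P₀ = [0.88488/(2·0.5297)]·0.360231
= 0.83532·0.360231 = 0.300909

Final: 0.300909


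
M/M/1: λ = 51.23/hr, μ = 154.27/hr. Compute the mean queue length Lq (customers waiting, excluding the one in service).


ρ = 51.23/154.27 = 0.3321
Lq = ρ²/(1−ρ) = 0.1103/0.6679 = 0.1651

Final: 0.1651


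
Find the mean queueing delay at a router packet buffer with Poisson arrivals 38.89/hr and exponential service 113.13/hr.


ρ = 38.89/113.13 = 0.3438
Wq = ρ/(μ−λ) = 0.3438/(113.13 − 38.89) = 0.3438/74.24 = 0.004630 hr

Final: 0.004630 hr


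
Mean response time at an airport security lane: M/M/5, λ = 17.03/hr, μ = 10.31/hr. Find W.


a = 1.6518; ρ = 0.3304; P₀ = 0.191192
Lq = P₀·a^c·ρ/(c!(1−ρ)²) = 0.01443
Wq = Lq/λ = 0.01443/17.03 = 0.0008475 hr
W = Wq + 1/μ = 0.0008475 + 0.09699 = 0.09784 hr

Final: 0.09784 hr


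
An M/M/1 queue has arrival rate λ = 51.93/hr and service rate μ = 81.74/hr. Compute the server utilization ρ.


ρ = λ/μ = 51.93/81.74 = 0.6353

Final: 0.6353


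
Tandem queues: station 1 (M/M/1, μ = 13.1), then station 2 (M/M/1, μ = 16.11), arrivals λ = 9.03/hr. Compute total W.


Each node sees arrival rate λ = 9.03/hr (tandem ⇒ throughput preserved).
W₁ = 1/(μ₁−λ) = 1/(13.1−9.03) = 0.24570 hr
W₂ = 1/(μ₂−λ) = 1/(16.11−9.03) = 0.14124 hr
W_total = W₁ + W₂ = 0.24570 + 0.14124 = 0.38694 hr

Final: 0.38694 hr


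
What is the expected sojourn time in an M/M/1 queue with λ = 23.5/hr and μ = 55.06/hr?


W = 1/(μ−λ) = 1/(55.06 − 23.5) = 1/31.56 = 0.03169 hr

Final: 0.03169 hr


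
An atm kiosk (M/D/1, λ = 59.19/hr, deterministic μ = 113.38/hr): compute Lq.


ρ = 59.19/113.38 = 0.5220
M/D/1: Lq = ρ²/(2(1−ρ)) = 0.2725/(2·0.4780) = 0.28511

Final: 0.28511


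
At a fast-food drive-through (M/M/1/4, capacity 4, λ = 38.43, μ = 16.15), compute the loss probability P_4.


ρ = λ/μ = 38.43/16.15 = 2.3796
P_K = (1−ρ)ρ^K/(1−ρ^(K+1)) = (-1.3796·32.062061)/(1 − 76.293807)
= -44.231747/-75.293807 = 0.587455

Final: 0.587455


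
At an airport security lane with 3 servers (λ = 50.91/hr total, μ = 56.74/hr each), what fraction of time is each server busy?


ρ = λ/(cμ) = 50.91/(3·56.74) = 50.91/170.22 = 0.2991

Final: 0.2991


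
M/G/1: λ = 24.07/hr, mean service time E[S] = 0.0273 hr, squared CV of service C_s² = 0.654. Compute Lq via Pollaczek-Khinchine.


ρ = λ·E[S] = 24.07·0.0273 = 0.6571
Lq = ρ²(1+C_s²)/(2(1−ρ)) = 0.4318·(1+0.654)/(2·0.3429)
= 0.4318·1.6540/0.6858 = 1.04143

Final: 1.04143


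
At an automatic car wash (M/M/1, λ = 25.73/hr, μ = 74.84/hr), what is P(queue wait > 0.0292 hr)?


ρ = 25.73/74.84 = 0.3438
P(Wq > t) = ρ·e^{−(μ−λ)t} = 0.3438·e^{−1.4340}
= 0.3438·0.238351 = 0.081945

Final: 0.081945


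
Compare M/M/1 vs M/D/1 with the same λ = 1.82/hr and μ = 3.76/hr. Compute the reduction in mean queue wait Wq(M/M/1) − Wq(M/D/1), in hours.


ρ = 1.82/3.76 = 0.4840
Wq(M/M/1) = ρ/(μ−λ) = 0.4840/1.94 = 0.24951 hr
Wq(M/D/1) = ρ/(2(μ−λ)) = 0.12475 hr
Savings = 0.24951 − 0.12475 = 0.12475 hr

Final: 0.12475 hr


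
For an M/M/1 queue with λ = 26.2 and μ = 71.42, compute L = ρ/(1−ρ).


ρ = λ/μ = 26.2/71.42 = 0.3668
L = ρ/(1−ρ) = 0.3668/(1 − 0.3668) = 0.3668/0.6332 = 0.5794

Final: 0.5794


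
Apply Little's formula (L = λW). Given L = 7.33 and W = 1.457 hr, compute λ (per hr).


λ = L/W = 7.33/1.457 = 5.0309 /hr

Final: 5.0309 /hr


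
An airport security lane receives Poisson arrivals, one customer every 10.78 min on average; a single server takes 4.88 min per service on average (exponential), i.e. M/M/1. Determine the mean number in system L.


λ = 60/10.78 = 5.5659 /hr
μ = 60/4.88 = 12.2951 /hr
ρ = λ/μ = 5.5659/12.2951 = 0.4527
L = ρ/(1−ρ) = 0.4527/0.5473 = 0.8271

Final: 0.8271


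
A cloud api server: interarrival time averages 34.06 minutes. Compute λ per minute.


λ = 1/(interarrival time) in consistent units.
1 minute = 1 min, so λ = 1/34.06 = 0.02936 per minute

Final: 0.02936 /min


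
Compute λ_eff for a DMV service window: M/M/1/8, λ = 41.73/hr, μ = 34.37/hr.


ρ = 1.2141; P_K = (1−ρ)ρ^8/(1−ρ^9) = 0.213632
λ_eff = λ(1 − P_K) = 41.73·(1 − 0.213632) = 41.73·0.786368 = 32.8151 /hr

Final: 32.8151 /hr


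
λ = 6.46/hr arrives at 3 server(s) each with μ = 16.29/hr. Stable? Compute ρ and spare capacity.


Total capacity cμ = 3·16.29 = 48.87/hr
ρ = λ/(cμ) = 6.46/48.87 = 0.1322
Stable ⇔ ρ < 1: YES
Spare capacity = cμ − λ = 48.87 − 6.46 = 42.41/hr

Final: ρ = 0.1322; stable; margin = 42.41/hr


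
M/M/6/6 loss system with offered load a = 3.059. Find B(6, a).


B(c,a) = (a^c/c!) / Σ_{k=0}^{c} a^k/k!
a^6/6! = 1.138006
Σ terms (k=0..6): 1.00000 + 3.05900 + 4.67874 + 4.77076 + 3.64844 + 2.23211 + 1.13801 = 20.527050
B = 1.138006/20.527050 = 0.055439

Final: 0.055439


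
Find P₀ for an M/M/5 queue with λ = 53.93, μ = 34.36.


a = λ/μ = 53.93/34.36 = 1.5696; ρ = a/c = 0.3139
Σ_{k=0}^{4} a^k/k! (terms k=0..4) = 1.00000 + 1.56956 + 1.23176 + 0.64444 + 0.25287 = 4.69862
Tail: a^5/(5!(1−ρ)) = 9.52547/(120·0.6861) = 0.11570
P₀ = 1/(4.69862 + 0.11570) = 1/4.81432 = 0.207714

Final: 0.207714


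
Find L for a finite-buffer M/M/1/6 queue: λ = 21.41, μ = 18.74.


ρ = 21.41/18.74 = 1.1425
L = ρ[1 − (K+1)ρ^K + Kρ^(K+1)] / [(1−ρ)(1−ρ^(K+1))]
Numerator: 1.1425·(1 − 7·2.223732 + 6·2.540561) = 0.773729
Denominator: (-0.1425)·(-1.540561) = 0.219493
L = 0.773729/0.219493 = 3.5251

Final: 3.5251


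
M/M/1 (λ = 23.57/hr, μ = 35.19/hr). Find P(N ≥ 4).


ρ = 23.57/35.19 = 0.6698
P(N ≥ n) = ρ^n = 0.6698^4 = 0.201262

Final: 0.201262


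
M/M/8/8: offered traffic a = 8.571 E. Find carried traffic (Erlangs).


B(8,8.571) = 0.266667 (Erlang-B)
Carried load = a(1 − B) = 8.571·(1 − 0.266667) = 8.571·0.733333 = 6.2854 E

Final: 6.2854 Erlangs


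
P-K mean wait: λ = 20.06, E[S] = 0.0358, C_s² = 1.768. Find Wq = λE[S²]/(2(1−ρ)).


ρ = λ·E[S] = 20.06·0.0358 = 0.7181
E[S²] = E[S]²(1+C_s²) = 0.0358²·(1+1.768) = 0.003548
Wq = λ·E[S²]/(2(1−ρ)) = 20.06·0.003548/(2·0.2819) = 0.12624 hr

Final: 0.12624 hr


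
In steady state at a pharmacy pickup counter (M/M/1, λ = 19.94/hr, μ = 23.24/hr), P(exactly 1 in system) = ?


ρ = 19.94/23.24 = 0.8580
P_n = (1−ρ)·ρ^n = (1 − 0.8580)·0.8580^1 = 0.1420·0.858003 = 0.121834

Final: 0.121834


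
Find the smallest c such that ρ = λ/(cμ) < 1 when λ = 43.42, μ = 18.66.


Stability requires cμ > λ ⇔ c > λ/μ.
λ/μ = 43.42/18.66 = 2.3269
Minimum integer c = ⌊2.3269⌋ + 1 = 3
Check: 3·18.66 = 55.98 > 43.42, while 2·18.66 = 37.32 ≤ 43.42

Final: 3 servers


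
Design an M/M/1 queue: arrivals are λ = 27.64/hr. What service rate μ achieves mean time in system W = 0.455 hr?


W = 1/(μ−λ) ⇒ μ − λ = 1/W = 1/0.455 = 2.1978
μ = λ + 1/W = 27.64 + 2.1978 = 29.8378 per hr

Final: 29.8378 /hr


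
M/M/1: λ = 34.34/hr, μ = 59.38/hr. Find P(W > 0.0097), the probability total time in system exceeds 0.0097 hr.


W ~ Exponential(μ−λ) for M/M/1.
μ − λ = 59.38 − 34.34 = 25.0400
P(W > t) = e^{−(μ−λ)t} = e^{−0.2429} = 0.784359

Final: 0.784359


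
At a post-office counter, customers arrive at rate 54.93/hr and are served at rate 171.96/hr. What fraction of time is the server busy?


ρ = λ/μ = 54.93/171.96 = 0.3194

Final: 0.3194


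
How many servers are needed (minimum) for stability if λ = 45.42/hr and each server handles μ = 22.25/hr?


Stability requires cμ > λ ⇔ c > λ/μ.
λ/μ = 45.42/22.25 = 2.0413
Minimum integer c = ⌊2.0413⌋ + 1 = 3
Check: 3·22.25 = 66.75 > 45.42, while 2·22.25 = 44.50 ≤ 45.42

Final: 3 servers


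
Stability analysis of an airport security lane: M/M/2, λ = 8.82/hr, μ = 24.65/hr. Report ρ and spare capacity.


Total capacity cμ = 2·24.65 = 49.30/hr
ρ = λ/(cμ) = 8.82/49.30 = 0.1789
Stable ⇔ ρ < 1: YES
Spare capacity = cμ − λ = 49.30 − 8.82 = 40.48/hr

Final: ρ = 0.1789; stable; margin = 40.48/hr


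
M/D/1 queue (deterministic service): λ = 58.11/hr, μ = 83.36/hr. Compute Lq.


ρ = 58.11/83.36 = 0.6971
M/D/1: Lq = ρ²/(2(1−ρ)) = 0.4859/(2·0.3029) = 0.80214

Final: 0.80214


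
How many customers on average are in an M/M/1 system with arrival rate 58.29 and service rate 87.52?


ρ = λ/μ = 58.29/87.52 = 0.6660
L = ρ/(1−ρ) = 0.6660/(1 − 0.6660) = 0.6660/0.3340 = 1.9942

Final: 1.9942


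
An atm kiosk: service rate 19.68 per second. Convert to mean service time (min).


Mean service time = 1/μ = 1/19.68 second = 0.05081 second
In minutes: 0.05081 × 0.0166667 = 0.0008469 min

Final: 0.0008469 min


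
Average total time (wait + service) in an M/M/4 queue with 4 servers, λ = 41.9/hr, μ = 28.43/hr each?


a = 1.4738; ρ = 0.3684; P₀ = 0.227034
Lq = P₀·a^c·ρ/(c!(1−ρ)²) = 0.04123
Wq = Lq/λ = 0.04123/41.9 = 0.0009840 hr
W = Wq + 1/μ = 0.0009840 + 0.03517 = 0.03616 hr

Final: 0.03616 hr


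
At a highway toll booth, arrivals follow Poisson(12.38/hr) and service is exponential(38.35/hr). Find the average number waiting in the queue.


ρ = 12.38/38.35 = 0.3228
Lq = ρ²/(1−ρ) = 0.1042/0.6772 = 0.1539

Final: 0.1539


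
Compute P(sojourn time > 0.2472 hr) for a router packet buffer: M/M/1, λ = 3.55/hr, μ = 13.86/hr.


W ~ Exponential(μ−λ) for M/M/1.
μ − λ = 13.86 − 3.55 = 10.3100
P(W > t) = e^{−(μ−λ)t} = e^{−2.5486} = 0.078189

Final: 0.078189


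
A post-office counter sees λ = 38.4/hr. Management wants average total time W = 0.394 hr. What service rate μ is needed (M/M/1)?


W = 1/(μ−λ) ⇒ μ − λ = 1/W = 1/0.394 = 2.5381
μ = λ + 1/W = 38.4 + 2.5381 = 40.9381 per hr

Final: 40.9381 /hr


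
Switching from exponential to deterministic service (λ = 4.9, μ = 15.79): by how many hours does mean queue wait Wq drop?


ρ = 4.9/15.79 = 0.3103
Wq(M/M/1) = ρ/(μ−λ) = 0.3103/10.89 = 0.02850 hr
Wq(M/D/1) = ρ/(2(μ−λ)) = 0.01425 hr
Savings = 0.02850 − 0.01425 = 0.01425 hr

Final: 0.01425 hr


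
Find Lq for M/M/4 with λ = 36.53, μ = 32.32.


a = λ/μ = 1.1303; ρ = a/4 = 0.2826
P₀ = 0.322120
Lq = P₀·a^c·ρ / (c!·(1−ρ)²) = 0.322120·1.63197·0.2826/(24·0.51471)
= 0.01202

Final: 0.01202


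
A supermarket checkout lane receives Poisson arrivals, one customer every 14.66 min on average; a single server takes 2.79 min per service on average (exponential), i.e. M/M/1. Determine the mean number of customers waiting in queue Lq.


λ = 60/14.66 = 4.0928 /hr
μ = 60/2.79 = 21.5054 /hr
ρ = λ/μ = 4.0928/21.5054 = 0.1903
Lq = ρ²/(1−ρ) = 0.03622/0.8097 = 0.04473

Final: 0.04473


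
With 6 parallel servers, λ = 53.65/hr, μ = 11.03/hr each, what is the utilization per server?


ρ = λ/(cμ) = 53.65/(6·11.03) = 53.65/66.18 = 0.8107

Final: 0.8107


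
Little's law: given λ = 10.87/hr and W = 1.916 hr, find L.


L = λW = 10.87·1.916 = 20.8269

Final: 20.8269


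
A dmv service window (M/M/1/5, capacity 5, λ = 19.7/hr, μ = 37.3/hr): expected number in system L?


ρ = 19.7/37.3 = 0.5282
L = ρ[1 − (K+1)ρ^K + Kρ^(K+1)] / [(1−ρ)(1−ρ^(K+1))]
Numerator: 0.5282·(1 − 6·0.041095 + 5·0.021704) = 0.455240
Denominator: (0.4718)·(0.978296) = 0.461609
L = 0.455240/0.461609 = 0.9862

Final: 0.9862


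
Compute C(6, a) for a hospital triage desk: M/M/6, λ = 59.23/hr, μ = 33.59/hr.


a = λ/μ = 1.7633; ρ = a/6 = 0.2939
P₀ = 0.171357 (from M/M/c formula)
C(c,a) = [a^c/(c!(1−ρ))]·P₀ = [30.06010/(720·0.7061)]·0.171357
= 0.05913·0.171357 = 0.010132

Final: 0.010132


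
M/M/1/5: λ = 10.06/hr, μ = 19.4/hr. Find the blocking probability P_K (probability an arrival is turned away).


ρ = λ/μ = 10.06/19.4 = 0.5186
P_K = (1−ρ)ρ^K/(1−ρ^(K+1)) = (0.4814·0.037496)/(1 − 0.019444)
= 0.018052/0.980556 = 0.018410

Final: 0.018410


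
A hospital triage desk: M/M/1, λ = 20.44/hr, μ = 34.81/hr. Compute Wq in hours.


ρ = 20.44/34.81 = 0.5872
Wq = ρ/(μ−λ) = 0.5872/(34.81 − 20.44) = 0.5872/14.37 = 0.04086 hr

Final: 0.04086 hr


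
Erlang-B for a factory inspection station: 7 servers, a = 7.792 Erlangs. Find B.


B(c,a) = (a^c/c!) / Σ_{k=0}^{c} a^k/k!
a^7/7! = 346.028660
Σ terms (k=0..7): 1.00000 + 7.79200 + 30.35763 + 78.84889 + 153.59764 + 239.36656 + 310.85737 + 346.02866 = 1167.848744
B = 346.028660/1167.848744 = 0.296296

Final: 0.296296


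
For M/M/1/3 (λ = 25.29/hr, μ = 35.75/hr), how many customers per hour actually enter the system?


ρ = 0.7074; P_K = (1−ρ)ρ^3/(1−ρ^4) = 0.138186
λ_eff = λ(1 − P_K) = 25.29·(1 − 0.138186) = 25.29·0.861814 = 21.7953 /hr

Final: 21.7953 /hr


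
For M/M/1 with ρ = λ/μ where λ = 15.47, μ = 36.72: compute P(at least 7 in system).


ρ = 15.47/36.72 = 0.4213
P(N ≥ n) = ρ^n = 0.4213^7 = 0.002356

Final: 0.002356


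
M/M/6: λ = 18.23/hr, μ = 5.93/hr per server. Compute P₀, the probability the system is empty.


a = λ/μ = 18.23/5.93 = 3.0742; ρ = a/c = 0.5124
Σ_{k=0}^{5} a^k/k! (terms k=0..5) = 1.00000 + 3.07420 + 4.72535 + 4.84222 + 3.72149 + 2.28812 = 19.65138
Tail: a^6/(6!(1−ρ)) = 844.09602/(720·0.4876) = 2.40417
P₀ = 1/(19.65138 + 2.40417) = 1/22.05555 = 0.045340

Final: 0.045340


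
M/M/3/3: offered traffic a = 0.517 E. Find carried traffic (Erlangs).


B(3,0.517) = 0.013761 (Erlang-B)
Carried load = a(1 − B) = 0.517·(1 − 0.013761) = 0.517·0.986239 = 0.5099 E

Final: 0.5099 Erlangs


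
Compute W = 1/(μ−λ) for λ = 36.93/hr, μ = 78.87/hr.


W = 1/(μ−λ) = 1/(78.87 − 36.93) = 1/41.94 = 0.02384 hr

Final: 0.02384 hr


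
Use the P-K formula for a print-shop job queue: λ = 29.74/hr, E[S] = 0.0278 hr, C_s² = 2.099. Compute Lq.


ρ = λ·E[S] = 29.74·0.0278 = 0.8268
Lq = ρ²(1+C_s²)/(2(1−ρ)) = 0.6836·(1+2.099)/(2·0.1732)
= 0.6836·3.0990/0.3465 = 6.11428

Final: 6.11428


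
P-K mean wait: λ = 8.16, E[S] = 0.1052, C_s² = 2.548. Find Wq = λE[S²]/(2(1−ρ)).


ρ = λ·E[S] = 8.16·0.1052 = 0.8584
E[S²] = E[S]²(1+C_s²) = 0.1052²·(1+2.548) = 0.039266
Wq = λ·E[S²]/(2(1−ρ)) = 8.16·0.039266/(2·0.1416) = 1.13164 hr

Final: 1.13164 hr


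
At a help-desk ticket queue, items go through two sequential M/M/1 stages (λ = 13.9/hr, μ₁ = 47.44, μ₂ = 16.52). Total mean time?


Each node sees arrival rate λ = 13.9/hr (tandem ⇒ throughput preserved).
W₁ = 1/(μ₁−λ) = 1/(47.44−13.9) = 0.02982 hr
W₂ = 1/(μ₂−λ) = 1/(16.52−13.9) = 0.38168 hr
W_total = W₁ + W₂ = 0.02982 + 0.38168 = 0.41149 hr

Final: 0.41149 hr


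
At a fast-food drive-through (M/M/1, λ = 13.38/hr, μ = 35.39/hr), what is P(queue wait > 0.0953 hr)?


ρ = 13.38/35.39 = 0.3781
P(Wq > t) = ρ·e^{−(μ−λ)t} = 0.3781·e^{−2.0976}
= 0.3781·0.122756 = 0.046411

Final: 0.046411


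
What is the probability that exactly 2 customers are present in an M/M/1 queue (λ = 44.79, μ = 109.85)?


ρ = 44.79/109.85 = 0.4077
P_n = (1−ρ)·ρ^n = (1 − 0.4077)·0.4077^2 = 0.5923·0.166250 = 0.098464

Final: 0.098464


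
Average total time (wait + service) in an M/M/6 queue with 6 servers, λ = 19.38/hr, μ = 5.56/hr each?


a = 3.4856; ρ = 0.5809; P₀ = 0.029412
Lq = P₀·a^c·ρ/(c!(1−ρ)²) = 0.24234
Wq = Lq/λ = 0.24234/19.38 = 0.01250 hr
W = Wq + 1/μ = 0.01250 + 0.17986 = 0.19236 hr

Final: 0.19236 hr


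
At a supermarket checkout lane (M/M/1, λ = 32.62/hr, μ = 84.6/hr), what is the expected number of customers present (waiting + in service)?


ρ = λ/μ = 32.62/84.6 = 0.3856
L = ρ/(1−ρ) = 0.3856/(1 − 0.3856) = 0.3856/0.6144 = 0.6275

Final: 0.6275


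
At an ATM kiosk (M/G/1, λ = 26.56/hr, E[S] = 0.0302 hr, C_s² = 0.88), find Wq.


ρ = λ·E[S] = 26.56·0.0302 = 0.8021
E[S²] = E[S]²(1+C_s²) = 0.0302²·(1+0.88) = 0.001715
Wq = λ·E[S²]/(2(1−ρ)) = 26.56·0.001715/(2·0.1979) = 0.11507 hr

Final: 0.11507 hr


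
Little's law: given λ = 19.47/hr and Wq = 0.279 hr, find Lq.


Lq = λWq = 19.47·0.279 = 5.4321

Final: 5.4321


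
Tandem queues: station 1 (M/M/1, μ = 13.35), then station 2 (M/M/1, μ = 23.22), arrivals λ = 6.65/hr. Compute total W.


Each node sees arrival rate λ = 6.65/hr (tandem ⇒ throughput preserved).
W₁ = 1/(μ₁−λ) = 1/(13.35−6.65) = 0.14925 hr
W₂ = 1/(μ₂−λ) = 1/(23.22−6.65) = 0.06035 hr
W_total = W₁ + W₂ = 0.14925 + 0.06035 = 0.20960 hr

Final: 0.20960 hr


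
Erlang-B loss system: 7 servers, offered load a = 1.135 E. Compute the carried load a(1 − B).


B(7,1.135) = 0.0001547 (Erlang-B)
Carried load = a(1 − B) = 1.135·(1 − 0.0001547) = 1.135·0.999845 = 1.1348 E

Final: 1.1348 Erlangs


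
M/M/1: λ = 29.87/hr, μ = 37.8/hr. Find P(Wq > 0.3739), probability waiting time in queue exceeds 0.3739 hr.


ρ = 29.87/37.8 = 0.7902
P(Wq > t) = ρ·e^{−(μ−λ)t} = 0.7902·e^{−2.9650}
= 0.7902·0.051559 = 0.040743

Final: 0.040743


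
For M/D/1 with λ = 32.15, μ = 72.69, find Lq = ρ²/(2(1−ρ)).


ρ = 32.15/72.69 = 0.4423
M/D/1: Lq = ρ²/(2(1−ρ)) = 0.1956/(2·0.5577) = 0.17538

Final: 0.17538


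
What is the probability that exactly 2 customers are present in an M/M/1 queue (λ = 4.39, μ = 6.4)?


ρ = 4.39/6.4 = 0.6859
P_n = (1−ρ)·ρ^n = (1 − 0.6859)·0.6859^2 = 0.3141·0.470510 = 0.147770

Final: 0.147770


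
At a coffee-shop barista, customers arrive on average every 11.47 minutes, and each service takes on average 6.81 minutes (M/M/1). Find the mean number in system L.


λ = 60/11.47 = 5.2310 /hr
μ = 60/6.81 = 8.8106 /hr
ρ = λ/μ = 5.2310/8.8106 = 0.5937
L = ρ/(1−ρ) = 0.5937/0.4063 = 1.4614

Final: 1.4614


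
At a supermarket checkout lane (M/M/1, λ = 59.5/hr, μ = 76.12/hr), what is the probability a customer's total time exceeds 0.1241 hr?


W ~ Exponential(μ−λ) for M/M/1.
μ − λ = 76.12 − 59.5 = 16.6200
P(W > t) = e^{−(μ−λ)t} = e^{−2.0625} = 0.127130

Final: 0.127130


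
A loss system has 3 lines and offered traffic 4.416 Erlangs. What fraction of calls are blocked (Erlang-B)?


B(c,a) = (a^c/c!) / Σ_{k=0}^{c} a^k/k!
a^3/3! = 14.352777
Σ terms (k=0..3): 1.00000 + 4.41600 + 9.75053 + 14.35278 = 29.519305
B = 14.352777/29.519305 = 0.486217

Final: 0.486217


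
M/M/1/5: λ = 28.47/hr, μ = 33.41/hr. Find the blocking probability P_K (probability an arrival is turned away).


ρ = λ/μ = 28.47/33.41 = 0.8521
P_K = (1−ρ)ρ^K/(1−ρ^(K+1)) = (0.1479·0.449319)/(1 − 0.382883)
= 0.066436/0.617117 = 0.107656

Final: 0.107656


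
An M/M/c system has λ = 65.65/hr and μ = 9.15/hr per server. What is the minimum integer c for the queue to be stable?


Stability requires cμ > λ ⇔ c > λ/μ.
λ/μ = 65.65/9.15 = 7.1749
Minimum integer c = ⌊7.1749⌋ + 1 = 8
Check: 8·9.15 = 73.20 > 65.65, while 7·9.15 = 64.05 ≤ 65.65

Final: 8 servers


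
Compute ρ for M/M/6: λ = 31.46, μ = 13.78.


ρ = λ/(cμ) = 31.46/(6·13.78) = 31.46/82.68 = 0.3805

Final: 0.3805


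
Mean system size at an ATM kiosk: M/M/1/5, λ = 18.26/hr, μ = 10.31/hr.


ρ = 18.26/10.31 = 1.7711
L = ρ[1 − (K+1)ρ^K + Kρ^(K+1)] / [(1−ρ)(1−ρ^(K+1))]
Numerator: 1.7711·(1 − 6·17.426515 + 5·30.864031) = 89.902723
Denominator: (-0.7711)·(-29.864031) = 23.028036
L = 89.902723/23.028036 = 3.9041

Final: 3.9041


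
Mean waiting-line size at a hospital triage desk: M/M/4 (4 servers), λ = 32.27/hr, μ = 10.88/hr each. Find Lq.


a = λ/μ = 2.9660; ρ = a/4 = 0.7415
P₀ = 0.039703
Lq = P₀·a^c·ρ / (c!·(1−ρ)²) = 0.039703·77.38919·0.7415/(24·0.06682)
= 1.42060

Final: 1.42060


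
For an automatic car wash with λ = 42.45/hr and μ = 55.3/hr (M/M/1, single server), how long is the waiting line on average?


ρ = 42.45/55.3 = 0.7676
Lq = ρ²/(1−ρ) = 0.5893/0.2324 = 2.5359

Final: 2.5359


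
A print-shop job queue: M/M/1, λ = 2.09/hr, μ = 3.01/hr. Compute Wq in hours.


ρ = 2.09/3.01 = 0.6944
Wq = ρ/(μ−λ) = 0.6944/(3.01 − 2.09) = 0.6944/0.9200 = 0.7547 hr

Final: 0.7547 hr


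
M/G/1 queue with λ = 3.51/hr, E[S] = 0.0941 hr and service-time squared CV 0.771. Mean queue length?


ρ = λ·E[S] = 3.51·0.0941 = 0.3303
Lq = ρ²(1+C_s²)/(2(1−ρ)) = 0.1091·(1+0.771)/(2·0.6697)
= 0.1091·1.7710/1.3394 = 0.14424

Final: 0.14424


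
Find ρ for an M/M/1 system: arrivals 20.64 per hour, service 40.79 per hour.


ρ = λ/μ = 20.64/40.79 = 0.5060

Final: 0.5060


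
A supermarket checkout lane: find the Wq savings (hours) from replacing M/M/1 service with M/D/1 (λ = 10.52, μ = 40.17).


ρ = 10.52/40.17 = 0.2619
Wq(M/M/1) = ρ/(μ−λ) = 0.2619/29.65 = 0.008833 hr
Wq(M/D/1) = ρ/(2(μ−λ)) = 0.004416 hr
Savings = 0.008833 − 0.004416 = 0.004416 hr

Final: 0.004416 hr


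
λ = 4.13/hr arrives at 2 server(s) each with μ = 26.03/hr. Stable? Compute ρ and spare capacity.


Total capacity cμ = 2·26.03 = 52.06/hr
ρ = λ/(cμ) = 4.13/52.06 = 0.07933
Stable ⇔ ρ < 1: YES
Spare capacity = cμ − λ = 52.06 − 4.13 = 47.93/hr

Final: ρ = 0.07933; stable; margin = 47.93/hr


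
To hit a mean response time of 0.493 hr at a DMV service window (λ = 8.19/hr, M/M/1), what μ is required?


W = 1/(μ−λ) ⇒ μ − λ = 1/W = 1/0.493 = 2.0284
μ = λ + 1/W = 8.19 + 2.0284 = 10.2184 per hr

Final: 10.2184 /hr


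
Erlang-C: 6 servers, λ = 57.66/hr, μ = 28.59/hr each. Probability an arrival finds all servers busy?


a = λ/μ = 2.0168; ρ = a/6 = 0.3361
P₀ = 0.132875 (from M/M/c formula)
C(c,a) = [a^c/(c!(1−ρ))]·P₀ = [67.29192/(720·0.6639)]·0.132875
= 0.14078·0.132875 = 0.018706

Final: 0.018706


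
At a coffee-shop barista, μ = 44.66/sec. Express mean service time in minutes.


Mean service time = 1/μ = 1/44.66 second = 0.02239 second
In minutes: 0.02239 × 0.0166667 = 0.0003732 min

Final: 0.0003732 min


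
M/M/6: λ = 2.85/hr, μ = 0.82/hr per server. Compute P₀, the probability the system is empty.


a = λ/μ = 2.85/0.82 = 3.4756; ρ = a/c = 0.5793
Σ_{k=0}^{5} a^k/k! (terms k=0..5) = 1.00000 + 3.47561 + 6.03993 + 6.99748 + 6.08013 + 4.22643 = 27.81958
Tail: a^6/(6!(1−ρ)) = 1762.73101/(720·0.4207) = 5.81900
P₀ = 1/(27.81958 + 5.81900) = 1/33.63858 = 0.029728

Final: 0.029728


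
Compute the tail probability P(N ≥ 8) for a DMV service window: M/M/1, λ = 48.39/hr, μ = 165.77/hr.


ρ = 48.39/165.77 = 0.2919
P(N ≥ n) = ρ^n = 0.2919^8 = 0.00005272

Final: 0.00005272


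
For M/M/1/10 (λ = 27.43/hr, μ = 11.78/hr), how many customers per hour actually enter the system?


ρ = 2.3285; P_K = (1−ρ)ρ^10/(1−ρ^11) = 0.570595
λ_eff = λ(1 − P_K) = 27.43·(1 − 0.570595) = 27.43·0.429405 = 11.7786 /hr

Final: 11.7786 /hr


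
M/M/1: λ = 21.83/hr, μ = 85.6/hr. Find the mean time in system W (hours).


W = 1/(μ−λ) = 1/(85.6 − 21.83) = 1/63.77 = 0.01568 hr

Final: 0.01568 hr


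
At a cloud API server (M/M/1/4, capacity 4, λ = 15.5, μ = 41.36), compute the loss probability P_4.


ρ = λ/μ = 15.5/41.36 = 0.3748
P_K = (1−ρ)ρ^K/(1−ρ^(K+1)) = (0.6252·0.019724)/(1 − 0.007392)
= 0.012333/0.992608 = 0.012424

Final: 0.012424


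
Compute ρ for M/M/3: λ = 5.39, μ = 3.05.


ρ = λ/(cμ) = 5.39/(3·3.05) = 5.39/9.15 = 0.5891

Final: 0.5891


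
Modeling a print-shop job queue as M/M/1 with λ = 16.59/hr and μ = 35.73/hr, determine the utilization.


ρ = λ/μ = 16.59/35.73 = 0.4643

Final: 0.4643


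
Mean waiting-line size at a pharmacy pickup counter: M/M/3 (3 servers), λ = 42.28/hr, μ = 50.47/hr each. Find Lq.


a = λ/μ = 0.8377; ρ = a/3 = 0.2792
P₀ = 0.430188
Lq = P₀·a^c·ρ / (c!·(1−ρ)²) = 0.430188·0.58790·0.2792/(6·0.51949)
= 0.02266

Final: 0.02266


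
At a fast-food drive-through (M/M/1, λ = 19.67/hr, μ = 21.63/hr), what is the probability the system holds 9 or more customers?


ρ = 19.67/21.63 = 0.9094
P(N ≥ n) = ρ^n = 0.9094^9 = 0.425334

Final: 0.425334


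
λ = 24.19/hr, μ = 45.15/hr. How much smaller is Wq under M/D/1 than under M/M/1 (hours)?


ρ = 24.19/45.15 = 0.5358
Wq(M/M/1) = ρ/(μ−λ) = 0.5358/20.96 = 0.02556 hr
Wq(M/D/1) = ρ/(2(μ−λ)) = 0.01278 hr
Savings = 0.02556 − 0.01278 = 0.01278 hr

Final: 0.01278 hr


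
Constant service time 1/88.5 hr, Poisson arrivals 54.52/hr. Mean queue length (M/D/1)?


ρ = 54.52/88.5 = 0.6160
M/D/1: Lq = ρ²/(2(1−ρ)) = 0.3795/(2·0.3840) = 0.49421

Final: 0.49421


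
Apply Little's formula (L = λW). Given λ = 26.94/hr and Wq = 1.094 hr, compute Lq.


Lq = λWq = 26.94·1.094 = 29.4724

Final: 29.4724


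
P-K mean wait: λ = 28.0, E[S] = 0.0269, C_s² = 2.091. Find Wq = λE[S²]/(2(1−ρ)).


ρ = λ·E[S] = 28.0·0.0269 = 0.7532
E[S²] = E[S]²(1+C_s²) = 0.0269²·(1+2.091) = 0.002237
Wq = λ·E[S²]/(2(1−ρ)) = 28.0·0.002237/(2·0.2468) = 0.12688 hr

Final: 0.12688 hr


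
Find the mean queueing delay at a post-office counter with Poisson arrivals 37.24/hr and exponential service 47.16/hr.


ρ = 37.24/47.16 = 0.7897
Wq = ρ/(μ−λ) = 0.7897/(47.16 − 37.24) = 0.7897/9.92 = 0.07960 hr

Final: 0.07960 hr


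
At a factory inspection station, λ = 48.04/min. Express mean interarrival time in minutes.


Mean interarrival time = 1/λ = 1/48.04 minute = 0.02082 minute
In minutes: 0.02082 × 1 = 0.02082 min

Final: 0.02082 min


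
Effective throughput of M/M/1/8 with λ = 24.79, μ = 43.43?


ρ = 0.5708; P_K = (1−ρ)ρ^8/(1−ρ^9) = 0.004868
λ_eff = λ(1 − P_K) = 24.79·(1 − 0.004868) = 24.79·0.995132 = 24.6693 /hr

Final: 24.6693 /hr


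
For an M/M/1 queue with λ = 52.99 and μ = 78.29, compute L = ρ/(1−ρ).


ρ = λ/μ = 52.99/78.29 = 0.6768
L = ρ/(1−ρ) = 0.6768/(1 − 0.6768) = 0.6768/0.3232 = 2.0945

Final: 2.0945


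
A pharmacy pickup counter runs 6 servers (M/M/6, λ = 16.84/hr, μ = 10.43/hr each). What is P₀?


a = λ/μ = 16.84/10.43 = 1.6146; ρ = a/c = 0.2691
Σ_{k=0}^{5} a^k/k! (terms k=0..5) = 1.00000 + 1.61457 + 1.30342 + 0.70149 + 0.28315 + 0.09143 = 4.99407
Tail: a^6/(6!(1−ρ)) = 17.71522/(720·0.7309) = 0.03366
P₀ = 1/(4.99407 + 0.03366) = 1/5.02774 = 0.198897

Final: 0.198897


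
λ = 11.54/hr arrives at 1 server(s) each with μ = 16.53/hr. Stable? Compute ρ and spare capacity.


Total capacity cμ = 1·16.53 = 16.53/hr
ρ = λ/(cμ) = 11.54/16.53 = 0.6981
Stable ⇔ ρ < 1: YES
Spare capacity = cμ − λ = 16.53 − 11.54 = 4.99/hr

Final: ρ = 0.6981; stable; margin = 4.99/hr


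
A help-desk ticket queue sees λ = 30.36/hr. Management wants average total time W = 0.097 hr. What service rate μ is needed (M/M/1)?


W = 1/(μ−λ) ⇒ μ − λ = 1/W = 1/0.097 = 10.3093
μ = λ + 1/W = 30.36 + 10.3093 = 40.6693 per hr

Final: 40.6693 /hr


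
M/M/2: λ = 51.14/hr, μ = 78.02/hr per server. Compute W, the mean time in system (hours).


a = 0.6555; ρ = 0.3277; P₀ = 0.506323
Lq = P₀·a^c·ρ/(c!(1−ρ)²) = 0.07888
Wq = Lq/λ = 0.07888/51.14 = 0.001542 hr
W = Wq + 1/μ = 0.001542 + 0.01282 = 0.01436 hr

Final: 0.01436 hr


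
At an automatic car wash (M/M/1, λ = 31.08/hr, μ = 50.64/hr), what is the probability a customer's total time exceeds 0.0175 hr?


W ~ Exponential(μ−λ) for M/M/1.
μ − λ = 50.64 − 31.08 = 19.5600
P(W > t) = e^{−(μ−λ)t} = e^{−0.3423} = 0.710135

Final: 0.710135


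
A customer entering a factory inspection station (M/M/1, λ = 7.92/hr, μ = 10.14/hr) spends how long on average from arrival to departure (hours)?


W = 1/(μ−λ) = 1/(10.14 − 7.92) = 1/2.22 = 0.4505 hr

Final: 0.4505 hr


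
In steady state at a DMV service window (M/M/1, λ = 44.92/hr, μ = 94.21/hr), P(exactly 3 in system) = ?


ρ = 44.92/94.21 = 0.4768
P_n = (1−ρ)·ρ^n = (1 − 0.4768)·0.4768^3 = 0.5232·0.108400 = 0.056714

Final: 0.056714


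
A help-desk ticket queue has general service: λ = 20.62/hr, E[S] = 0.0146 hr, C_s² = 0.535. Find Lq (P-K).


ρ = λ·E[S] = 20.62·0.0146 = 0.3011
Lq = ρ²(1+C_s²)/(2(1−ρ)) = 0.09063·(1+0.535)/(2·0.6989)
= 0.09063·1.5350/1.3979 = 0.09952

Final: 0.09952


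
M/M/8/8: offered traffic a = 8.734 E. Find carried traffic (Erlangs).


B(8,8.734) = 0.275306 (Erlang-B)
Carried load = a(1 − B) = 8.734·(1 − 0.275306) = 8.734·0.724694 = 6.3295 E

Final: 6.3295 Erlangs


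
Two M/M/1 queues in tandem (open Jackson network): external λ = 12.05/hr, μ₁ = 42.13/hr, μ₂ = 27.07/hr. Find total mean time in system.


Each node sees arrival rate λ = 12.05/hr (tandem ⇒ throughput preserved).
W₁ = 1/(μ₁−λ) = 1/(42.13−12.05) = 0.03324 hr
W₂ = 1/(μ₂−λ) = 1/(27.07−12.05) = 0.06658 hr
W_total = W₁ + W₂ = 0.03324 + 0.06658 = 0.09982 hr

Final: 0.09982 hr


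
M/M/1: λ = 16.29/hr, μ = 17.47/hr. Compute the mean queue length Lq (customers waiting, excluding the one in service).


ρ = 16.29/17.47 = 0.9325
Lq = ρ²/(1−ρ) = 0.8695/0.06754 = 12.8726

Final: 12.8726


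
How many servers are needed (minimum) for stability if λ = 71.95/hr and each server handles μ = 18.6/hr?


Stability requires cμ > λ ⇔ c > λ/μ.
λ/μ = 71.95/18.6 = 3.8683
Minimum integer c = ⌊3.8683⌋ + 1 = 4
Check: 4·18.6 = 74.40 > 71.95, while 3·18.6 = 55.80 ≤ 71.95

Final: 4 servers


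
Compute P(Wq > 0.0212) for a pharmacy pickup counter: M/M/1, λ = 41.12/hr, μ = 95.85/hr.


ρ = 41.12/95.85 = 0.4290
P(Wq > t) = ρ·e^{−(μ−λ)t} = 0.4290·e^{−1.1603}
= 0.4290·0.313400 = 0.134450

Final: 0.134450


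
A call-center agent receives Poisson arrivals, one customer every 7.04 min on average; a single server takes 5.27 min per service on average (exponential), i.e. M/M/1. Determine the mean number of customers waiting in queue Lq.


λ = 60/7.04 = 8.5227 /hr
μ = 60/5.27 = 11.3852 /hr
ρ = λ/μ = 8.5227/11.3852 = 0.7486
Lq = ρ²/(1−ρ) = 0.5604/0.2514 = 2.2288

Final: 2.2288


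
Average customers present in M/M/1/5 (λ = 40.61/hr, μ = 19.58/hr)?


ρ = 40.61/19.58 = 2.0741
L = ρ[1 − (K+1)ρ^K + Kρ^(K+1)] / [(1−ρ)(1−ρ^(K+1))]
Numerator: 2.0741·(1 − 6·38.379694 + 5·79.601603) = 349.955013
Denominator: (-1.0741)·(-78.601603) = 84.422457
L = 349.955013/84.422457 = 4.1453

Final: 4.1453


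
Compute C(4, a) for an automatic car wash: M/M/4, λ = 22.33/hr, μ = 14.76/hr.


a = λ/μ = 1.5129; ρ = a/4 = 0.3782
P₀ = 0.218083 (from M/M/c formula)
C(c,a) = [a^c/(c!(1−ρ))]·P₀ = [5.23853/(24·0.6218)]·0.218083
= 0.35104·0.218083 = 0.076556

Final: 0.076556


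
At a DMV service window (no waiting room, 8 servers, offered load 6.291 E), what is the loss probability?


B(c,a) = (a^c/c!) / Σ_{k=0}^{c} a^k/k!
a^8/8! = 60.846690
Σ terms (k=0..8): 1.00000 + 6.29100 + 19.78834 + 41.49615 + 65.26307 + 82.11399 + 86.09652 + 77.37618 + 60.84669 = 440.271944
B = 60.846690/440.271944 = 0.138203

Final: 0.138203


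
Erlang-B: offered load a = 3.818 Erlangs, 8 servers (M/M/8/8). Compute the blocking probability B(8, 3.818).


B(c,a) = (a^c/c!) / Σ_{k=0}^{c} a^k/k!
a^8/8! = 1.119868
Σ terms (k=0..8): 1.00000 + 3.81800 + 7.28856 + 9.27591 + 8.85386 + 6.76080 + 4.30213 + 2.34650 + 1.11987 = 44.765628
B = 1.119868/44.765628 = 0.025016

Final: 0.025016


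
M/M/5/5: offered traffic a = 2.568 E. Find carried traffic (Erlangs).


B(5,2.568) = 0.074869 (Erlang-B)
Carried load = a(1 − B) = 2.568·(1 − 0.074869) = 2.568·0.925131 = 2.3757 E

Final: 2.3757 Erlangs


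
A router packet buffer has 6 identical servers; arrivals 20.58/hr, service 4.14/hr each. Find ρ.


ρ = λ/(cμ) = 20.58/(6·4.14) = 20.58/24.84 = 0.8285

Final: 0.8285


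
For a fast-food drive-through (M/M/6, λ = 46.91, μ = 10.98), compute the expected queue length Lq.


a = λ/μ = 4.2723; ρ = a/6 = 0.7121
P₀ = 0.012126
Lq = P₀·a^c·ρ / (c!·(1−ρ)²) = 0.012126·6081.04976·0.7121/(720·0.08291)
= 0.87950

Final: 0.87950


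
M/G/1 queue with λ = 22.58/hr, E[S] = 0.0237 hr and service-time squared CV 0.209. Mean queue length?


ρ = λ·E[S] = 22.58·0.0237 = 0.5351
Lq = ρ²(1+C_s²)/(2(1−ρ)) = 0.2864·(1+0.209)/(2·0.4649)
= 0.2864·1.2090/0.9297 = 0.37241

Final: 0.37241
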